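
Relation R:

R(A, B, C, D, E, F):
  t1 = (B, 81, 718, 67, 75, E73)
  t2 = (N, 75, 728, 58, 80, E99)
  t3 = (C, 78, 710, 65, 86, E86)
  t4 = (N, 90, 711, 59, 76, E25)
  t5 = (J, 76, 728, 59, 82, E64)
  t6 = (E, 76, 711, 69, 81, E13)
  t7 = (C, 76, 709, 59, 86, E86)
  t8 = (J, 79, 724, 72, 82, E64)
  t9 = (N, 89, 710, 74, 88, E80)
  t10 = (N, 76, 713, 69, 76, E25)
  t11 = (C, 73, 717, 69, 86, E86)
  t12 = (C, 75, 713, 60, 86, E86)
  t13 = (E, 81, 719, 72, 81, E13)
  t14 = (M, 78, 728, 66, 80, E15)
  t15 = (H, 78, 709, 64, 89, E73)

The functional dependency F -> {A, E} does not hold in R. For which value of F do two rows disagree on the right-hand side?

E73

F=E73: rows 1, 15 → {A,E} takes values {(B, 75), (H, 89)} — violation
F=E99: row 2 → {A,E} = (N, 80) ✓
F=E86: rows 3, 7, 11, 12 → {A,E} = (C, 86), (C, 86), (C, 86), (C, 86) ✓
F=E25: rows 4, 10 → {A,E} = (N, 76), (N, 76) ✓
F=E64: rows 5, 8 → {A,E} = (J, 82), (J, 82) ✓
F=E13: rows 6, 13 → {A,E} = (E, 81), (E, 81) ✓
F=E80: row 9 → {A,E} = (N, 88) ✓
F=E15: row 14 → {A,E} = (M, 80) ✓
The only F value with inconsistent RHS is F=E73.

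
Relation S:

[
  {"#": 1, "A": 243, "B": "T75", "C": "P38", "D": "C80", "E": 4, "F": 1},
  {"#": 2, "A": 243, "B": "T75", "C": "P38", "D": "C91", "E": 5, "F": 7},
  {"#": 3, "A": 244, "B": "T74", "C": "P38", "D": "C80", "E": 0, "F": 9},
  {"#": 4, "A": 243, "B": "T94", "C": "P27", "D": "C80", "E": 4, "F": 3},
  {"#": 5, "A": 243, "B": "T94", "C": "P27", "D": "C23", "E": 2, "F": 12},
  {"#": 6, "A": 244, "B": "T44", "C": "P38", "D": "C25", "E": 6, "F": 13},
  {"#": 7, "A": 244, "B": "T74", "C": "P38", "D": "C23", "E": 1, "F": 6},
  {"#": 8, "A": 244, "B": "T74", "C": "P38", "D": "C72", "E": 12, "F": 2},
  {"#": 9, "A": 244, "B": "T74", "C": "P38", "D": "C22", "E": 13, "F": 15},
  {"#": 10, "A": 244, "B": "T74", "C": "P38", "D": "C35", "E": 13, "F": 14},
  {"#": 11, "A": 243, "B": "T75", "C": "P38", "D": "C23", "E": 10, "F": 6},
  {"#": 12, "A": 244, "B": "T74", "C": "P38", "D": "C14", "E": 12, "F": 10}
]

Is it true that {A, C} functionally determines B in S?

No

(A=243, C=P38): rows 1, 2, 11 → B = T75, T75, T75 ✓
(A=244, C=P38): rows 3, 6, 7, 8, 9, 10, 12 → B takes values {T74, T44} — violation
(A=243, C=P27): rows 4, 5 → B = T94, T94 ✓
Two rows agree on {A, C} but differ on B, so {A, C} → B does not hold.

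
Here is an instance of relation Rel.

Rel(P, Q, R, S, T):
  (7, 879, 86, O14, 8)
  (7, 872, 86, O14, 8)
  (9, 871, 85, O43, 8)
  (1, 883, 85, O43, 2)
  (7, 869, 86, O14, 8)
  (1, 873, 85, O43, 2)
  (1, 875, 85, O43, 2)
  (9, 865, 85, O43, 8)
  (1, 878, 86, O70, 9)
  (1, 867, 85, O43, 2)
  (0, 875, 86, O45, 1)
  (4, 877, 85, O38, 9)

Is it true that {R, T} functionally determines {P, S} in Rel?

Yes

(R=86, T=8): 3 rows → {P,S} = (7, O14), (7, O14), (7, O14) ✓
(R=85, T=8): 2 rows → {P,S} = (9, O43), (9, O43) ✓
(R=85, T=2): 4 rows → {P,S} = (1, O43), (1, O43), (1, O43), (1, O43) ✓
(R=86, T=9): 1 row → {P,S} = (1, O70) ✓
(R=86, T=1): 1 row → {P,S} = (0, O45) ✓
(R=85, T=9): 1 row → {P,S} = (4, O38) ✓
Every {R, T} value is associated with a single {P, S} value, so {R, T} -> {P, S} holds.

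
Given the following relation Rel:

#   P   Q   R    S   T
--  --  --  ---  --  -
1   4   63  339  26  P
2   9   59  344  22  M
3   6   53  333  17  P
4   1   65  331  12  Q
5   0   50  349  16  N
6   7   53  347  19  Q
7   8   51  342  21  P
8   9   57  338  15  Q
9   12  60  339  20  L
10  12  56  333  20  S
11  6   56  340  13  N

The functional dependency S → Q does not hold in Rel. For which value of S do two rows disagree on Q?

20

S=26: row 1 → Q = 63 ✓
S=22: row 2 → Q = 59 ✓
S=17: row 3 → Q = 53 ✓
S=12: row 4 → Q = 65 ✓
S=16: row 5 → Q = 50 ✓
S=19: row 6 → Q = 53 ✓
S=21: row 7 → Q = 51 ✓
S=15: row 8 → Q = 57 ✓
S=20: rows 9, 10 → Q takes values {60, 56} — violation
S=13: row 11 → Q = 56 ✓
The only S value with inconsistent Q is S=20.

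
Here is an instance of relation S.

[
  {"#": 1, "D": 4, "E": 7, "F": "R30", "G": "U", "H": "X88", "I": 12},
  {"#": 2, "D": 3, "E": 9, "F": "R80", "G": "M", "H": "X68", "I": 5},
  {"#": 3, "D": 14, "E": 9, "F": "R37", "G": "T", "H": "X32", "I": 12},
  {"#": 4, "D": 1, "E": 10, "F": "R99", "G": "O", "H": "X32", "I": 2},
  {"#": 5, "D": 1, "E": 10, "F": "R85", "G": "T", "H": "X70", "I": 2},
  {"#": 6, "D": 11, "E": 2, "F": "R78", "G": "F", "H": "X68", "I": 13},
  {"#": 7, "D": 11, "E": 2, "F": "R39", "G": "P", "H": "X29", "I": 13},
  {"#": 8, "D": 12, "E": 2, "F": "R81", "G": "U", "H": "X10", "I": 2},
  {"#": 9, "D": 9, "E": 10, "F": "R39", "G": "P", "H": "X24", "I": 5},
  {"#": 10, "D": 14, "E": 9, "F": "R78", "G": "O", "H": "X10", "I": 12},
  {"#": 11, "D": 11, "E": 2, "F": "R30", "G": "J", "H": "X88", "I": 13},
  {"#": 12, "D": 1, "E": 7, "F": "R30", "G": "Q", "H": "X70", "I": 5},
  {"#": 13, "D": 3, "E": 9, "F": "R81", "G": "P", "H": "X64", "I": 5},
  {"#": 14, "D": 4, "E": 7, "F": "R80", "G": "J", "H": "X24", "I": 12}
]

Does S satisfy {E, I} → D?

(E=7, I=12): rows 1, 14 → D = 4, 4 ✓
(E=9, I=5): rows 2, 13 → D = 3, 3 ✓
(E=9, I=12): rows 3, 10 → D = 14, 14 ✓
(E=10, I=2): rows 4, 5 → D = 1, 1 ✓
(E=2, I=13): rows 6, 7, 11 → D = 11, 11, 11 ✓
(E=2, I=2): row 8 → D = 12 ✓
(E=10, I=5): row 9 → D = 9 ✓
(E=7, I=5): row 12 → D = 1 ✓
Every {E, I} value is associated with a single D value, so {E, I} → D holds.

Yes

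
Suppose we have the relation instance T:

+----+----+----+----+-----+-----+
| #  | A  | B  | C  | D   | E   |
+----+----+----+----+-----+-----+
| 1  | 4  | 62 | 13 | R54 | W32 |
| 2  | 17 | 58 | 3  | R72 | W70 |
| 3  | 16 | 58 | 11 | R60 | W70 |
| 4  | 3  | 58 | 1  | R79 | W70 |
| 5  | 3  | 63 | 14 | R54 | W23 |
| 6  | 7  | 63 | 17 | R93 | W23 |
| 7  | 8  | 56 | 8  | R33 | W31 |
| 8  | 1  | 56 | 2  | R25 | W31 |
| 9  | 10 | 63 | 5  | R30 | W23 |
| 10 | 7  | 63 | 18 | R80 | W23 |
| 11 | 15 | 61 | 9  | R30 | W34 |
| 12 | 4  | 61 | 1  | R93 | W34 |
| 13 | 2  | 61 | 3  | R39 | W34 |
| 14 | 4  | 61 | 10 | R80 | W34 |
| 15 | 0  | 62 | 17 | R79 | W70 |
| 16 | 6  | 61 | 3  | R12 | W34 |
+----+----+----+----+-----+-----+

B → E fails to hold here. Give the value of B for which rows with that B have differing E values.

B=62: rows 1, 15 → E takes values {W32, W70} — violation
B=58: rows 2, 3, 4 → E = W70, W70, W70 ✓
B=63: rows 5, 6, 9, 10 → E = W23, W23, W23, W23 ✓
B=56: rows 7, 8 → E = W31, W31 ✓
B=61: rows 11, 12, 13, 14, 16 → E = W34, W34, W34, W34, W34 ✓
The only B value with inconsistent E is B=62.

62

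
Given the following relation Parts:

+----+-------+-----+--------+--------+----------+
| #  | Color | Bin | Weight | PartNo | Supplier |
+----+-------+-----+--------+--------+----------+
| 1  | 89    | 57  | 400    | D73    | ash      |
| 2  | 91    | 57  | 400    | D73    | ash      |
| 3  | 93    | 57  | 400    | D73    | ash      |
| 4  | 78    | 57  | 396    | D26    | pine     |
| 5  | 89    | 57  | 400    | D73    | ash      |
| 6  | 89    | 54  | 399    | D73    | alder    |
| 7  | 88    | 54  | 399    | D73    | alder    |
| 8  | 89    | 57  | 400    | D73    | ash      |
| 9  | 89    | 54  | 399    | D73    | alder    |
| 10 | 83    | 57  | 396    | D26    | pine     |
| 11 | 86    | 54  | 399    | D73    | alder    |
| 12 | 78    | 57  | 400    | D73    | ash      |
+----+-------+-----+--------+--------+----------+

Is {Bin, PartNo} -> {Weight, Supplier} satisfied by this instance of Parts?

(Bin=57, PartNo=D73): rows 1, 2, 3, 5, 8, 12 → {Weight,Supplier} = (400, ash), (400, ash), (400, ash), (400, ash), (400, ash), (400, ash) ✓
(Bin=57, PartNo=D26): rows 4, 10 → {Weight,Supplier} = (396, pine), (396, pine) ✓
(Bin=54, PartNo=D73): rows 6, 7, 9, 11 → {Weight,Supplier} = (399, alder), (399, alder), (399, alder), (399, alder) ✓
Every {Bin, PartNo} value is associated with a single {Weight, Supplier} value, so {Bin, PartNo} -> {Weight, Supplier} holds.

Yes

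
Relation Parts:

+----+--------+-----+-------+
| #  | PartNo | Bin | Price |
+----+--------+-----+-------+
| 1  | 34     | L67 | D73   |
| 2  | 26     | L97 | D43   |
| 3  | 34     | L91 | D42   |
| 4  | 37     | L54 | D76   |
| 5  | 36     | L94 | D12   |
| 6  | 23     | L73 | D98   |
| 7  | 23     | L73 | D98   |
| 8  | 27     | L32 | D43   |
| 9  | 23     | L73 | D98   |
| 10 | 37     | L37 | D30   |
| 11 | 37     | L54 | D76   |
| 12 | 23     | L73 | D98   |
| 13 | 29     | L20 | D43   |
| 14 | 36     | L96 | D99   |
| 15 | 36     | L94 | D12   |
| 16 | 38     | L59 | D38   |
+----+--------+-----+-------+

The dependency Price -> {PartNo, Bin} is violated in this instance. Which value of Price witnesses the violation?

D43

Price=D73: row 1 → {PartNo,Bin} = (34, L67) ✓
Price=D43: rows 2, 8, 13 → {PartNo,Bin} takes values {(26, L97), (27, L32), (29, L20)} — violation
Price=D42: row 3 → {PartNo,Bin} = (34, L91) ✓
Price=D76: rows 4, 11 → {PartNo,Bin} = (37, L54), (37, L54) ✓
Price=D12: rows 5, 15 → {PartNo,Bin} = (36, L94), (36, L94) ✓
Price=D98: rows 6, 7, 9, 12 → {PartNo,Bin} = (23, L73), (23, L73), (23, L73), (23, L73) ✓
Price=D30: row 10 → {PartNo,Bin} = (37, L37) ✓
Price=D99: row 14 → {PartNo,Bin} = (36, L96) ✓
Price=D38: row 16 → {PartNo,Bin} = (38, L59) ✓
The only Price value with inconsistent RHS is Price=D43.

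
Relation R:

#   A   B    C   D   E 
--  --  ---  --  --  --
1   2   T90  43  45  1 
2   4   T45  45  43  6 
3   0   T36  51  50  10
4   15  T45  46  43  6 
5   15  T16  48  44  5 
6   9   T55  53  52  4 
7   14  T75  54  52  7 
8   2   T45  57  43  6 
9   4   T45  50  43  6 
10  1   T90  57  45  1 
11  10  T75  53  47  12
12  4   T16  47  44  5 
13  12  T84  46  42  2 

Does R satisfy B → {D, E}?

No

B=T90: rows 1, 10 → {D,E} = (45, 1), (45, 1) ✓
B=T45: rows 2, 4, 8, 9 → {D,E} = (43, 6), (43, 6), (43, 6), (43, 6) ✓
B=T36: row 3 → {D,E} = (50, 10) ✓
B=T16: rows 5, 12 → {D,E} = (44, 5), (44, 5) ✓
B=T55: row 6 → {D,E} = (52, 4) ✓
B=T75: rows 7, 11 → {D,E} takes values {(52, 7), (47, 12)} — violation
B=T84: row 13 → {D,E} = (42, 2) ✓
Two rows agree on B but differ on {D, E}, so B → {D, E} does not hold.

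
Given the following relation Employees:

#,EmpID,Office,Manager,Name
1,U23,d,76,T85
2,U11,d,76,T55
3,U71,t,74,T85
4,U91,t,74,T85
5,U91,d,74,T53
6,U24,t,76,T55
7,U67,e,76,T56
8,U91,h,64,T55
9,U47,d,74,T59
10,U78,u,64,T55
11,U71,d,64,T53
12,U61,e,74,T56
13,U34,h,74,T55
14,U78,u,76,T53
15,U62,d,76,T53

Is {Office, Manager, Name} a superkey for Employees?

No

Rows 3 and 4 have the same {Office, Manager, Name} value (Office=t, Manager=74, Name=T85) but are distinct tuples, so {Office, Manager, Name} does not determine every attribute — not a superkey.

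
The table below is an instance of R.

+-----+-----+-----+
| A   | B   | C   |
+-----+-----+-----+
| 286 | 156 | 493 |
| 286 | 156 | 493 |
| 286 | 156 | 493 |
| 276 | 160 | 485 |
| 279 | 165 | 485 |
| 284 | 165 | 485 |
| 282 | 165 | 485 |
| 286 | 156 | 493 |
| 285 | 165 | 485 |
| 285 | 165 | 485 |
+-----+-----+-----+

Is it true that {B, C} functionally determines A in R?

(B=156, C=493): 4 rows → A = 286, 286, 286, 286 ✓
(B=160, C=485): 1 row → A = 276 ✓
(B=165, C=485): 5 rows → A takes values {279, 284, 282, 285} — violation
Two rows agree on {B, C} but differ on A, so {B, C} → A does not hold.

No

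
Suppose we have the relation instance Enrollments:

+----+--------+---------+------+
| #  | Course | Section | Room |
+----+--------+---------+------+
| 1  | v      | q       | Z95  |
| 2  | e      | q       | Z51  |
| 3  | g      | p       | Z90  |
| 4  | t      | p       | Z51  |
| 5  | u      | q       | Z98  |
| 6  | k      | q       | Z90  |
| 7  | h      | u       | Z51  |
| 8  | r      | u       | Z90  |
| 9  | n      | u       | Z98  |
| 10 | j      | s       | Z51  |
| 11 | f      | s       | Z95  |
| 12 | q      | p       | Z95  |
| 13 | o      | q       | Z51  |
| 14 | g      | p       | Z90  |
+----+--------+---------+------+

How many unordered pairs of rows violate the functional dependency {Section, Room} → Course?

(Section=q, Room=Z51): violating pairs (2,13) — 1 pair.
(Section=p, Room=Z90): all 2 rows agree on Course — 0 pairs.

1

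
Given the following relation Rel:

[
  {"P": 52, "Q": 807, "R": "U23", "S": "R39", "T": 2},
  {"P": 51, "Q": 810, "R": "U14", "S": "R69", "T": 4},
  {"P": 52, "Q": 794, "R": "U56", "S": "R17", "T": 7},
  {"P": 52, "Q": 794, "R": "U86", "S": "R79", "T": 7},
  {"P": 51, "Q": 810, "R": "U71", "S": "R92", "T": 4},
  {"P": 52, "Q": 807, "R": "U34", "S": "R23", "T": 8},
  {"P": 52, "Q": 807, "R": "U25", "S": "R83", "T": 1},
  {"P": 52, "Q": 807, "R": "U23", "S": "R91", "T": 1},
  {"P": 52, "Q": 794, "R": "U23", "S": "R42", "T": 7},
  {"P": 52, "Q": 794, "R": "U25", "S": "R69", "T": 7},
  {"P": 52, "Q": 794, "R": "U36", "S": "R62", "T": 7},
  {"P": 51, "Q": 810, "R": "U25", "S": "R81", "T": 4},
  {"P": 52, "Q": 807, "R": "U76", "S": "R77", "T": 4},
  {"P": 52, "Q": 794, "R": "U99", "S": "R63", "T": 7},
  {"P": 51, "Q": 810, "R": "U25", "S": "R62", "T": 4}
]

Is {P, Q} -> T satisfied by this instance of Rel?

No

(P=52, Q=807): 5 rows → T takes values {2, 8, 1, 4} — violation
(P=51, Q=810): 4 rows → T = 4, 4, 4, 4 ✓
(P=52, Q=794): 6 rows → T = 7, 7, 7, 7, 7, 7 ✓
Two rows agree on {P, Q} but differ on T, so {P, Q} -> T does not hold.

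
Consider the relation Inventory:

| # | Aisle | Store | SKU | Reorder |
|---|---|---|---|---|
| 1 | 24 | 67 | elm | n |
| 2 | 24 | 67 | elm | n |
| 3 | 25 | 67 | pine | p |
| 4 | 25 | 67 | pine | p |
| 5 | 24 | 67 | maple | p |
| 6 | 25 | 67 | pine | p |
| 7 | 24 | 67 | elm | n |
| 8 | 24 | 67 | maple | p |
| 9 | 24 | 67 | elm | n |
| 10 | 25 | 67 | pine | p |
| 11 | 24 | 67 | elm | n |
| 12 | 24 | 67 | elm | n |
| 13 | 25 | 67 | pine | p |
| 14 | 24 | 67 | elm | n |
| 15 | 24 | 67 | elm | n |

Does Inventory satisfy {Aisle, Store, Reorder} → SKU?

Yes

(Aisle=24, Store=67, Reorder=n): rows 1, 2, 7, 9, 11, 12, 14, 15 → SKU = elm, elm, elm, elm, elm, elm, elm, elm ✓
(Aisle=25, Store=67, Reorder=p): rows 3, 4, 6, 10, 13 → SKU = pine, pine, pine, pine, pine ✓
(Aisle=24, Store=67, Reorder=p): rows 5, 8 → SKU = maple, maple ✓
Every {Aisle, Store, Reorder} value is associated with a single SKU value, so {Aisle, Store, Reorder} → SKU holds.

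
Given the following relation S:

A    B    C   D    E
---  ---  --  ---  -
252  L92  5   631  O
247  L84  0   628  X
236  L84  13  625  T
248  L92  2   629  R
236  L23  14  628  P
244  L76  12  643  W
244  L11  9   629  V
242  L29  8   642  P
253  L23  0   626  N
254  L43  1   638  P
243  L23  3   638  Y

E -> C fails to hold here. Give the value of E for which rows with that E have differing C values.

E=O: 1 row → C = 5 ✓
E=X: 1 row → C = 0 ✓
E=T: 1 row → C = 13 ✓
E=R: 1 row → C = 2 ✓
E=P: 3 rows → C takes values {14, 8, 1} — violation
E=W: 1 row → C = 12 ✓
E=V: 1 row → C = 9 ✓
E=N: 1 row → C = 0 ✓
E=Y: 1 row → C = 3 ✓
The only E value with inconsistent C is E=P.

P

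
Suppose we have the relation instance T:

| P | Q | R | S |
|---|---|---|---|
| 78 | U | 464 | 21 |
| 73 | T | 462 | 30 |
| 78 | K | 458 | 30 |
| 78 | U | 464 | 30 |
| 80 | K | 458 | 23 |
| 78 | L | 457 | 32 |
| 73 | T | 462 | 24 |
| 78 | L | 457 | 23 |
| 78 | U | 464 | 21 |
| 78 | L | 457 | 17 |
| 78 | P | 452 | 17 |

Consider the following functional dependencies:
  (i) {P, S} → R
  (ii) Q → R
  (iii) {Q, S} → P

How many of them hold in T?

2

(i) {P, S} → R: (P=78, S=30): 2 rows → R takes values {458, 464} — violation; (P=78, S=17): 2 rows → R takes values {457, 452} — violation — fails.
(ii) Q → R: every LHS value maps to a single RHS value — holds.
(iii) {Q, S} → P: every LHS value maps to a single RHS value — holds.
2 of the 3 dependencies hold.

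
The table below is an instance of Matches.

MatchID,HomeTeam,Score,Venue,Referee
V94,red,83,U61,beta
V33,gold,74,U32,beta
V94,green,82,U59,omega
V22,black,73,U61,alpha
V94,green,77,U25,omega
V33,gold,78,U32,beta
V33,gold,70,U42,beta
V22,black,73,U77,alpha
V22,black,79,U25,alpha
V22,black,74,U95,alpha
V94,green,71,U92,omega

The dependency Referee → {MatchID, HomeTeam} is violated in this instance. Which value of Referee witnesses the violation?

Referee=beta: 4 rows → {MatchID,HomeTeam} takes values {(V94, red), (V33, gold)} — violation
Referee=omega: 3 rows → {MatchID,HomeTeam} = (V94, green), (V94, green), (V94, green) ✓
Referee=alpha: 4 rows → {MatchID,HomeTeam} = (V22, black), (V22, black), (V22, black), (V22, black) ✓
The only Referee value with inconsistent RHS is Referee=beta.

beta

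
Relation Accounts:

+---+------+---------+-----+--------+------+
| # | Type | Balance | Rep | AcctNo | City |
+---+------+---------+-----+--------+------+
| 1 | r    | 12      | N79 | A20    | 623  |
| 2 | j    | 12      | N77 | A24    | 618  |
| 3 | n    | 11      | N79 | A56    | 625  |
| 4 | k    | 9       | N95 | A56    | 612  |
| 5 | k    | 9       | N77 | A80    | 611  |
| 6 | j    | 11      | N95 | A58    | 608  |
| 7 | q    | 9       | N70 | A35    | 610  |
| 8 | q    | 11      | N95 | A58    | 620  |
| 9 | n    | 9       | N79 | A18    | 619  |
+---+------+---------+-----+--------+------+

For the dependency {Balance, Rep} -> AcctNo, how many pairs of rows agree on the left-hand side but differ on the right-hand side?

(Balance=11, Rep=N95): all 2 rows agree on AcctNo — 0 pairs.

0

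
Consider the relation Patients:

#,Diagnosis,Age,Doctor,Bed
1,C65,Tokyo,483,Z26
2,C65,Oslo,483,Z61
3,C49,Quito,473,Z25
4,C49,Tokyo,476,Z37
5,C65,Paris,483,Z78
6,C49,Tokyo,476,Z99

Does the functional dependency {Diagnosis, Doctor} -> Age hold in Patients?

No

(Diagnosis=C65, Doctor=483): rows 1, 2, 5 → Age takes values {Tokyo, Oslo, Paris} — violation
(Diagnosis=C49, Doctor=473): row 3 → Age = Quito ✓
(Diagnosis=C49, Doctor=476): rows 4, 6 → Age = Tokyo, Tokyo ✓
Two rows agree on {Diagnosis, Doctor} but differ on Age, so {Diagnosis, Doctor} -> Age does not hold.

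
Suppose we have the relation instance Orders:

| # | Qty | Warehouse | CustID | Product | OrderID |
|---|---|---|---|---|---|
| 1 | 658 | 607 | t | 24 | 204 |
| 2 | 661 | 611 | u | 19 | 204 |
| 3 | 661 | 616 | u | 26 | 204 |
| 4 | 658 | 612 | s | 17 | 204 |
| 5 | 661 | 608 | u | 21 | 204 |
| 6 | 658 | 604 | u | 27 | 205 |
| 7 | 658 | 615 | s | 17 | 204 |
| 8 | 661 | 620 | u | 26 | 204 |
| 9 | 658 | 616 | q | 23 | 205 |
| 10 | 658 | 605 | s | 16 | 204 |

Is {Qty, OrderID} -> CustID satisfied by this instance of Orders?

No

(Qty=658, OrderID=204): rows 1, 4, 7, 10 → CustID takes values {t, s} — violation
(Qty=661, OrderID=204): rows 2, 3, 5, 8 → CustID = u, u, u, u ✓
(Qty=658, OrderID=205): rows 6, 9 → CustID takes values {u, q} — violation
Two rows agree on {Qty, OrderID} but differ on CustID, so {Qty, OrderID} -> CustID does not hold.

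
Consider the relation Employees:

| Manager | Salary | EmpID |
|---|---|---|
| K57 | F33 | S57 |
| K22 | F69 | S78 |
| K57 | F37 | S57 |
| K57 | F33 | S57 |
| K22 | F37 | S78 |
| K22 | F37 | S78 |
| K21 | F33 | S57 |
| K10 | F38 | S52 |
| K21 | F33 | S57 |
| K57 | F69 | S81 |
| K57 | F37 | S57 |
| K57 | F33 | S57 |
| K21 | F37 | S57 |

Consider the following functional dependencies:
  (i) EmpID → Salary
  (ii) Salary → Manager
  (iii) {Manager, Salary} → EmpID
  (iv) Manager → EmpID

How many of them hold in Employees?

1

(i) EmpID → Salary: EmpID=S57: 8 rows → Salary takes values {F33, F37} — violation; EmpID=S78: 3 rows → Salary takes values {F69, F37} — violation — fails.
(ii) Salary → Manager: Salary=F33: 5 rows → Manager takes values {K57, K21} — violation; Salary=F69: 2 rows → Manager takes values {K22, K57} — violation; Salary=F37: 5 rows → Manager takes values {K57, K22, K21} — violation — fails.
(iii) {Manager, Salary} → EmpID: every LHS value maps to a single RHS value — holds.
(iv) Manager → EmpID: Manager=K57: 6 rows → EmpID takes values {S57, S81} — violation — fails.
1 of the 4 dependencies holds.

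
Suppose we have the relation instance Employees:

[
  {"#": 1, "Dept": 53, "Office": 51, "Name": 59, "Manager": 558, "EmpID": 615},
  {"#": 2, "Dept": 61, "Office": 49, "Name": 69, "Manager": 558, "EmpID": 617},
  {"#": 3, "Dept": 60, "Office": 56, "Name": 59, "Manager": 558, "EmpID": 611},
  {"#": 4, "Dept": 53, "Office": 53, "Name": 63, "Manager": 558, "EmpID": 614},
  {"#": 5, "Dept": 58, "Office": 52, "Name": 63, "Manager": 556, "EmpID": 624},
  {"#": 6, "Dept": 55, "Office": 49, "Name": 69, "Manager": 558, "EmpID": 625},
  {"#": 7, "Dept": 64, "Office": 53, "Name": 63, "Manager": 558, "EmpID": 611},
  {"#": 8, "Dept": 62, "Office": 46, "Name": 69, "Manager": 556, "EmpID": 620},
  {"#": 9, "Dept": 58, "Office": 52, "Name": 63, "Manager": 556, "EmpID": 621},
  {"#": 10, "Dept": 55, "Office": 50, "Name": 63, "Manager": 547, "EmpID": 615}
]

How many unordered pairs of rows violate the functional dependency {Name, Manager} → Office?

1

(Name=59, Manager=558): violating pairs (1,3) — 1 pair.
(Name=69, Manager=558): all 2 rows agree on Office — 0 pairs.
(Name=63, Manager=558): all 2 rows agree on Office — 0 pairs.
(Name=63, Manager=556): all 2 rows agree on Office — 0 pairs.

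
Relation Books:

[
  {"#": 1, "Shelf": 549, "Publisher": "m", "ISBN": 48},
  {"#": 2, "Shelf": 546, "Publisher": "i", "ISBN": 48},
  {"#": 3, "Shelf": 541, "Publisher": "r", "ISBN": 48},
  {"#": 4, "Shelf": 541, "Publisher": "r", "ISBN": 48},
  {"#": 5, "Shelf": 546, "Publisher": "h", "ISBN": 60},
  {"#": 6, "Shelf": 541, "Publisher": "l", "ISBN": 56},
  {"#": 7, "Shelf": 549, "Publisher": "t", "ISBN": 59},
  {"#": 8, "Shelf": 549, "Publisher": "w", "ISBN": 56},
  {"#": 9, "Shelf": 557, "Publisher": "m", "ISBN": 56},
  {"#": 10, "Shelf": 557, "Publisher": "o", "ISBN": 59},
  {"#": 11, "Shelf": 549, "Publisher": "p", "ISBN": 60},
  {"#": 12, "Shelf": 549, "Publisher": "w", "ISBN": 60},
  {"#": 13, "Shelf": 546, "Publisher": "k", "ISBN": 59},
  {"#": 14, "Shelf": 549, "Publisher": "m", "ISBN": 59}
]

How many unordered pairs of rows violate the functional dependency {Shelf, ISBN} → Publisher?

(Shelf=541, ISBN=48): all 2 rows agree on Publisher — 0 pairs.
(Shelf=549, ISBN=59): violating pairs (7,14) — 1 pair.
(Shelf=549, ISBN=60): violating pairs (11,12) — 1 pair.

2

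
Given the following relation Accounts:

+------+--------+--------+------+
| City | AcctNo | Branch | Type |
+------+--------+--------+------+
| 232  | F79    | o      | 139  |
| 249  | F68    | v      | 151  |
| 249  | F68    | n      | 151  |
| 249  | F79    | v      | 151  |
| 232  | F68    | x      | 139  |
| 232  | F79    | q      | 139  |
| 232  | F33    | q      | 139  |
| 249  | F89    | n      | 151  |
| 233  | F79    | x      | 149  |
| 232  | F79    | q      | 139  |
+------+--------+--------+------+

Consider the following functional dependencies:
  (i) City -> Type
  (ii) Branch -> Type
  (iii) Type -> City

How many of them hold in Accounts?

(i) City -> Type: every LHS value maps to a single RHS value — holds.
(ii) Branch -> Type: Branch=x: 2 rows → Type takes values {139, 149} — violation — fails.
(iii) Type -> City: every LHS value maps to a single RHS value — holds.
2 of the 3 dependencies hold.

2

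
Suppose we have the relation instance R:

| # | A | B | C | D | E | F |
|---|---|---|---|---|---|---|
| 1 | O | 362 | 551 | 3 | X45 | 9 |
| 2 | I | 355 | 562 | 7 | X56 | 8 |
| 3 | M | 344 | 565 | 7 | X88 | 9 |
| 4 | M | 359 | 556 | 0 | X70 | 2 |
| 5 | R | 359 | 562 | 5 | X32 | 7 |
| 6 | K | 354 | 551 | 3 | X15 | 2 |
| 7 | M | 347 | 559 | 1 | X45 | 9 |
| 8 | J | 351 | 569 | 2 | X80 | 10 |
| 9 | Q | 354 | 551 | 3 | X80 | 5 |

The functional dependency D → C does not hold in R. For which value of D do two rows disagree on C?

D=3: rows 1, 6, 9 → C = 551, 551, 551 ✓
D=7: rows 2, 3 → C takes values {562, 565} — violation
D=0: row 4 → C = 556 ✓
D=5: row 5 → C = 562 ✓
D=1: row 7 → C = 559 ✓
D=2: row 8 → C = 569 ✓
The only D value with inconsistent C is D=7.

7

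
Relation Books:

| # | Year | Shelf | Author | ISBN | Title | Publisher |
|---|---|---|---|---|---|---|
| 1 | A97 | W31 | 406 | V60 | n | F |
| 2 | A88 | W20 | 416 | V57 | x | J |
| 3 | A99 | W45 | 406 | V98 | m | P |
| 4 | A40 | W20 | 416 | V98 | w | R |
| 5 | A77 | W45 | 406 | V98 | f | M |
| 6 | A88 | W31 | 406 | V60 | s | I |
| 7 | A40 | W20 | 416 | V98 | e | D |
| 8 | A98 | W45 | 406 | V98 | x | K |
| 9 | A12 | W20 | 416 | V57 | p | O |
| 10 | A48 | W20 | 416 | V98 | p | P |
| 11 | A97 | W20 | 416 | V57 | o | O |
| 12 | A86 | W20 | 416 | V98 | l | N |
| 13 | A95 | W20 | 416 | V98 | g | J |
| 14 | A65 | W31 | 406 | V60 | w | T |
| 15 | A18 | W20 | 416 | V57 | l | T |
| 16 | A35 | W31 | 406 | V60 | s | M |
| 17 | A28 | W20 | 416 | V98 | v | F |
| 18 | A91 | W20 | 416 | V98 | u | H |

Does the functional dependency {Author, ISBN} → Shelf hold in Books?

Yes

(Author=406, ISBN=V60): rows 1, 6, 14, 16 → Shelf = W31, W31, W31, W31 ✓
(Author=416, ISBN=V57): rows 2, 9, 11, 15 → Shelf = W20, W20, W20, W20 ✓
(Author=406, ISBN=V98): rows 3, 5, 8 → Shelf = W45, W45, W45 ✓
(Author=416, ISBN=V98): rows 4, 7, 10, 12, 13, 17, 18 → Shelf = W20, W20, W20, W20, W20, W20, W20 ✓
Every {Author, ISBN} value is associated with a single Shelf value, so {Author, ISBN} → Shelf holds.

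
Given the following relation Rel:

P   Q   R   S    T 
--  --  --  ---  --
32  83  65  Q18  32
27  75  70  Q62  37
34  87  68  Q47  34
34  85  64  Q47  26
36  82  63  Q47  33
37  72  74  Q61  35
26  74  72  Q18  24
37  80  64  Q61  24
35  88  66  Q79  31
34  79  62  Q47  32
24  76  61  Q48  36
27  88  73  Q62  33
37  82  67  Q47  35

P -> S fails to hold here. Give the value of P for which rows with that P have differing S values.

37

P=32: 1 row → S = Q18 ✓
P=27: 2 rows → S = Q62, Q62 ✓
P=34: 3 rows → S = Q47, Q47, Q47 ✓
P=36: 1 row → S = Q47 ✓
P=37: 3 rows → S takes values {Q61, Q47} — violation
P=26: 1 row → S = Q18 ✓
P=35: 1 row → S = Q79 ✓
P=24: 1 row → S = Q48 ✓
The only P value with inconsistent S is P=37.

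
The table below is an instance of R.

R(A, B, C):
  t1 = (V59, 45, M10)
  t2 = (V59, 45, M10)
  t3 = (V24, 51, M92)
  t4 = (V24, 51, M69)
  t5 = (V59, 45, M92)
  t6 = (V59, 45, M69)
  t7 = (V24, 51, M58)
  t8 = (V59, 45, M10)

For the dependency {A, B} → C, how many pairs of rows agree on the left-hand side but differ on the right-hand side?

10

(A=V59, B=45): violating pairs (1,5), (1,6), (2,5), (2,6), (5,6), (5,8), (6,8) — 7 pairs.
(A=V24, B=51): violating pairs (3,4), (3,7), (4,7) — 3 pairs.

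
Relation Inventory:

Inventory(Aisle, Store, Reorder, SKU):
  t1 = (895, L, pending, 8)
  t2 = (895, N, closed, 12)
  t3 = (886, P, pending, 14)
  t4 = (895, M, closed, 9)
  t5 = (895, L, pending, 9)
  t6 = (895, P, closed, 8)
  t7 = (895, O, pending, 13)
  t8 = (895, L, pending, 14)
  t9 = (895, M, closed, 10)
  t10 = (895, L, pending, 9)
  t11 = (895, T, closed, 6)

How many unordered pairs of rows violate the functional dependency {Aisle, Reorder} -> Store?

(Aisle=895, Reorder=pending): violating pairs (1,7), (5,7), (7,8), (7,10) — 4 pairs.
(Aisle=895, Reorder=closed): violating pairs (2,4), (2,6), (2,9), (2,11), (4,6), (4,11), (6,9), (6,11), (9,11) — 9 pairs.

13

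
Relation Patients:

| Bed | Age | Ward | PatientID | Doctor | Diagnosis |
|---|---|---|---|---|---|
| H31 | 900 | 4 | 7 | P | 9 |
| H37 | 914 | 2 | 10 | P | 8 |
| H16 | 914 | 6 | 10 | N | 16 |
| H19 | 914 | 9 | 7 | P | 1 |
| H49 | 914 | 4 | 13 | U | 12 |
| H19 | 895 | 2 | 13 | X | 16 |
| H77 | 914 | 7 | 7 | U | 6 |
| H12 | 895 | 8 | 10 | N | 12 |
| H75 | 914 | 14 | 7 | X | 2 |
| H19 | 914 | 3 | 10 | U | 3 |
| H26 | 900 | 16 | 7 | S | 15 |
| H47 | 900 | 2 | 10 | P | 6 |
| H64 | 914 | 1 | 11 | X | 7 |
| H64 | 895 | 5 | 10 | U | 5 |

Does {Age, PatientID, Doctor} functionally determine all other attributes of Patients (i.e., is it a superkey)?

All 14 rows have distinct {Age, PatientID, Doctor} values, so {Age, PatientID, Doctor} → (all attributes) holds and {Age, PatientID, Doctor} is a superkey.

Yes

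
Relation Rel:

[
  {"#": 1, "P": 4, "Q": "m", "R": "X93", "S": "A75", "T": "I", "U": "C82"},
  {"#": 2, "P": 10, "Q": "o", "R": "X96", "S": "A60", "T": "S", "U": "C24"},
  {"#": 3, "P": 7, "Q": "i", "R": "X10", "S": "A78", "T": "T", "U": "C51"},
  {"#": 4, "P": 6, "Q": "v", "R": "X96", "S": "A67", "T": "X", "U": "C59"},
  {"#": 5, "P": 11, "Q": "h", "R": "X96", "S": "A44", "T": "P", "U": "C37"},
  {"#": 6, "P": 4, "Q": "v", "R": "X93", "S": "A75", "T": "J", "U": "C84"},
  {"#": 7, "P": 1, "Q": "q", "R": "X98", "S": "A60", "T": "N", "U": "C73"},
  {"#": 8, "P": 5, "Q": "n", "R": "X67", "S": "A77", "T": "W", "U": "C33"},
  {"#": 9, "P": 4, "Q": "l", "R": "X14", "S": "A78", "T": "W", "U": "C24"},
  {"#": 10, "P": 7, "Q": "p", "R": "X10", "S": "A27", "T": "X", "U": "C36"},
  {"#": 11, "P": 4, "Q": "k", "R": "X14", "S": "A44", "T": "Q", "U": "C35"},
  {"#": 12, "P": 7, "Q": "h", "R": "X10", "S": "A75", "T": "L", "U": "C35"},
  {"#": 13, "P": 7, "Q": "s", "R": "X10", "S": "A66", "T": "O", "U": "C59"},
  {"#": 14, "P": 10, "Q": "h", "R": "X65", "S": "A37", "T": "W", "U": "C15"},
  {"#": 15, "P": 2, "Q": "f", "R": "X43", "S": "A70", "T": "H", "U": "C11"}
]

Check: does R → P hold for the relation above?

No

R=X93: rows 1, 6 → P = 4, 4 ✓
R=X96: rows 2, 4, 5 → P takes values {10, 6, 11} — violation
R=X10: rows 3, 10, 12, 13 → P = 7, 7, 7, 7 ✓
R=X98: row 7 → P = 1 ✓
R=X67: row 8 → P = 5 ✓
R=X14: rows 9, 11 → P = 4, 4 ✓
R=X65: row 14 → P = 10 ✓
R=X43: row 15 → P = 2 ✓
Two rows agree on R but differ on P, so R → P does not hold.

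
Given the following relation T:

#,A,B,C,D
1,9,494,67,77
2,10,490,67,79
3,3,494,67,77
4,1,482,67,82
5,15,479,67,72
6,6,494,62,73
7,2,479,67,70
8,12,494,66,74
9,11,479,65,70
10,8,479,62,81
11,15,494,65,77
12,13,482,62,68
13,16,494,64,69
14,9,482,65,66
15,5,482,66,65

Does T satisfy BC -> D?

(B=494, C=67): rows 1, 3 → D = 77, 77 ✓
(B=490, C=67): row 2 → D = 79 ✓
(B=482, C=67): row 4 → D = 82 ✓
(B=479, C=67): rows 5, 7 → D takes values {72, 70} — violation
(B=494, C=62): row 6 → D = 73 ✓
(B=494, C=66): row 8 → D = 74 ✓
(B=479, C=65): row 9 → D = 70 ✓
(B=479, C=62): row 10 → D = 81 ✓
(B=494, C=65): row 11 → D = 77 ✓
(B=482, C=62): row 12 → D = 68 ✓
(B=494, C=64): row 13 → D = 69 ✓
(B=482, C=65): row 14 → D = 66 ✓
(B=482, C=66): row 15 → D = 65 ✓
Two rows agree on BC but differ on D, so BC -> D does not hold.

No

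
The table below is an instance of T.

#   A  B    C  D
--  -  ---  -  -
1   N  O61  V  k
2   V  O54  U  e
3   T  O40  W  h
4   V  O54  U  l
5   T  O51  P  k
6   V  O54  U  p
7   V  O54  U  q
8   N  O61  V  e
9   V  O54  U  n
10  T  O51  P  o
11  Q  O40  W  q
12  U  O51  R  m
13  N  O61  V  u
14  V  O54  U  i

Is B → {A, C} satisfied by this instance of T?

B=O61: rows 1, 8, 13 → {A,C} = (N, V), (N, V), (N, V) ✓
B=O54: rows 2, 4, 6, 7, 9, 14 → {A,C} = (V, U), (V, U), (V, U), (V, U), (V, U), (V, U) ✓
B=O40: rows 3, 11 → {A,C} takes values {(T, W), (Q, W)} — violation
B=O51: rows 5, 10, 12 → {A,C} takes values {(T, P), (U, R)} — violation
Two rows agree on B but differ on {A, C}, so B → {A, C} does not hold.

No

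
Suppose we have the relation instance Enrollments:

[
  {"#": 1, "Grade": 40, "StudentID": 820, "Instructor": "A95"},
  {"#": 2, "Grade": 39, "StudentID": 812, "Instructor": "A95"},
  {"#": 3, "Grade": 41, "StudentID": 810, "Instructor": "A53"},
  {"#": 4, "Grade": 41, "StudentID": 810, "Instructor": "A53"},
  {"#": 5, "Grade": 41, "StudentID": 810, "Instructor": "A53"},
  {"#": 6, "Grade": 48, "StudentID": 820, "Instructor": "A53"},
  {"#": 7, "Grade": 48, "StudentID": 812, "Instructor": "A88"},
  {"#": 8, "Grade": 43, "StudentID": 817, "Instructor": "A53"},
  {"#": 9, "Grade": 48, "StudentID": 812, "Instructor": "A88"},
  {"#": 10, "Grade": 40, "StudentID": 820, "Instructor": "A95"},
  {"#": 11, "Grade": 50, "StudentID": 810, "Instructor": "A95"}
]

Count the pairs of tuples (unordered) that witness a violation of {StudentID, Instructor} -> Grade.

0

(StudentID=820, Instructor=A95): all 2 rows agree on Grade — 0 pairs.
(StudentID=810, Instructor=A53): all 3 rows agree on Grade — 0 pairs.
(StudentID=812, Instructor=A88): all 2 rows agree on Grade — 0 pairs.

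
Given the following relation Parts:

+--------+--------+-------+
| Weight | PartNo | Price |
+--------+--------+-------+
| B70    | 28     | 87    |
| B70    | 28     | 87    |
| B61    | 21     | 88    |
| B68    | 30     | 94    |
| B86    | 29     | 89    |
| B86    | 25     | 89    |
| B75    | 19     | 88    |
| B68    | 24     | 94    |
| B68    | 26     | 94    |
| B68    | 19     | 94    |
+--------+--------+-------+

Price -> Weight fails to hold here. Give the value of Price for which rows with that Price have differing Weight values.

88

Price=87: 2 rows → Weight = B70, B70 ✓
Price=88: 2 rows → Weight takes values {B61, B75} — violation
Price=94: 4 rows → Weight = B68, B68, B68, B68 ✓
Price=89: 2 rows → Weight = B86, B86 ✓
The only Price value with inconsistent Weight is Price=88.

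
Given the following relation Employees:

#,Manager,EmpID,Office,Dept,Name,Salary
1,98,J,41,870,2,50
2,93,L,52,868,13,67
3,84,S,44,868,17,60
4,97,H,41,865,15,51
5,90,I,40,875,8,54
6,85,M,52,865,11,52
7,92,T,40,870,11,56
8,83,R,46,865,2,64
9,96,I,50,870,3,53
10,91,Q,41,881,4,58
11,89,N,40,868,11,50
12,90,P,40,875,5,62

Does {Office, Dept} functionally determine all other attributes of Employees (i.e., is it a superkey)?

Rows 5 and 12 have the same {Office, Dept} value (Office=40, Dept=875) but are distinct tuples, so {Office, Dept} does not determine every attribute — not a superkey.

No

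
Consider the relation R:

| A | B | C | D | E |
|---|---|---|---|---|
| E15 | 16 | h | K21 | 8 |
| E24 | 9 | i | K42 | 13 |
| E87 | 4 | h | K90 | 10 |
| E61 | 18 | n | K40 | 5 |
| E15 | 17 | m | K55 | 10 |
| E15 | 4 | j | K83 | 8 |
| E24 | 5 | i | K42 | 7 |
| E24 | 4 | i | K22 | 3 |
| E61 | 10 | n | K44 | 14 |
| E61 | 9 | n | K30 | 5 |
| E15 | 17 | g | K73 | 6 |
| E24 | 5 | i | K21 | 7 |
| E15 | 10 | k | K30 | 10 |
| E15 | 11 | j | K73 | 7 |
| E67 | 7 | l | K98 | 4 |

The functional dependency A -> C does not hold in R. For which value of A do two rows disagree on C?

A=E15: 6 rows → C takes values {h, m, j, g, k} — violation
A=E24: 4 rows → C = i, i, i, i ✓
A=E87: 1 row → C = h ✓
A=E61: 3 rows → C = n, n, n ✓
A=E67: 1 row → C = l ✓
The only A value with inconsistent C is A=E15.

E15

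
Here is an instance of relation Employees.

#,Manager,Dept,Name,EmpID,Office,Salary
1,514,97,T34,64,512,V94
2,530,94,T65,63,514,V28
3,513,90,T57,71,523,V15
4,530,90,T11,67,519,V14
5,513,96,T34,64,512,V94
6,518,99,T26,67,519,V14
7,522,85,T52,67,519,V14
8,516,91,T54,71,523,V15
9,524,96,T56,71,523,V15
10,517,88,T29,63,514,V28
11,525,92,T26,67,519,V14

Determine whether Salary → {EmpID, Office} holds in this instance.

Yes

Salary=V94: rows 1, 5 → {EmpID,Office} = (64, 512), (64, 512) ✓
Salary=V28: rows 2, 10 → {EmpID,Office} = (63, 514), (63, 514) ✓
Salary=V15: rows 3, 8, 9 → {EmpID,Office} = (71, 523), (71, 523), (71, 523) ✓
Salary=V14: rows 4, 6, 7, 11 → {EmpID,Office} = (67, 519), (67, 519), (67, 519), (67, 519) ✓
Every Salary value is associated with a single {EmpID, Office} value, so Salary → {EmpID, Office} holds.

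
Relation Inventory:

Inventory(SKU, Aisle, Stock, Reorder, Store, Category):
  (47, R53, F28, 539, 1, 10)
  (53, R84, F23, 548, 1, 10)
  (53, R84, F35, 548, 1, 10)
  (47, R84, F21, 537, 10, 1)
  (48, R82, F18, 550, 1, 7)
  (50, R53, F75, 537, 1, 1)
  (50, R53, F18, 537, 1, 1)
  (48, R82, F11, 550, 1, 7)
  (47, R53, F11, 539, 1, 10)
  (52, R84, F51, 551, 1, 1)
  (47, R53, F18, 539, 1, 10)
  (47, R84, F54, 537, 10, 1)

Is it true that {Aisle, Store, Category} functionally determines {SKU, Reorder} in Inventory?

(Aisle=R53, Store=1, Category=10): 3 rows → {SKU,Reorder} = (47, 539), (47, 539), (47, 539) ✓
(Aisle=R84, Store=1, Category=10): 2 rows → {SKU,Reorder} = (53, 548), (53, 548) ✓
(Aisle=R84, Store=10, Category=1): 2 rows → {SKU,Reorder} = (47, 537), (47, 537) ✓
(Aisle=R82, Store=1, Category=7): 2 rows → {SKU,Reorder} = (48, 550), (48, 550) ✓
(Aisle=R53, Store=1, Category=1): 2 rows → {SKU,Reorder} = (50, 537), (50, 537) ✓
(Aisle=R84, Store=1, Category=1): 1 row → {SKU,Reorder} = (52, 551) ✓
Every {Aisle, Store, Category} value is associated with a single {SKU, Reorder} value, so {Aisle, Store, Category} -> {SKU, Reorder} holds.

Yes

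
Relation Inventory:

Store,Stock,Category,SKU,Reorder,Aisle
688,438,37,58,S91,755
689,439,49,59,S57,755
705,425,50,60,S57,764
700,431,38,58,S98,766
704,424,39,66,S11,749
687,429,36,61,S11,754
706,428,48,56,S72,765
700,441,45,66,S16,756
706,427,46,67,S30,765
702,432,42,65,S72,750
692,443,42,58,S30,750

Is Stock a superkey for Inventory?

Yes

All 11 rows have distinct Stock values, so Stock → (all attributes) holds and Stock is a superkey.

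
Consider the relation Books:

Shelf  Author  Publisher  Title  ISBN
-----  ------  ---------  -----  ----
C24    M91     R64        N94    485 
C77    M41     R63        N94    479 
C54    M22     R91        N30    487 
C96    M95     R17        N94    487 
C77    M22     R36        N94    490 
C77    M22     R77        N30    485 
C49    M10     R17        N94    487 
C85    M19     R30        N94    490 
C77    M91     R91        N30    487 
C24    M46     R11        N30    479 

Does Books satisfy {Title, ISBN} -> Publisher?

No

(Title=N94, ISBN=485): 1 row → Publisher = R64 ✓
(Title=N94, ISBN=479): 1 row → Publisher = R63 ✓
(Title=N30, ISBN=487): 2 rows → Publisher = R91, R91 ✓
(Title=N94, ISBN=487): 2 rows → Publisher = R17, R17 ✓
(Title=N94, ISBN=490): 2 rows → Publisher takes values {R36, R30} — violation
(Title=N30, ISBN=485): 1 row → Publisher = R77 ✓
(Title=N30, ISBN=479): 1 row → Publisher = R11 ✓
Two rows agree on {Title, ISBN} but differ on Publisher, so {Title, ISBN} -> Publisher does not hold.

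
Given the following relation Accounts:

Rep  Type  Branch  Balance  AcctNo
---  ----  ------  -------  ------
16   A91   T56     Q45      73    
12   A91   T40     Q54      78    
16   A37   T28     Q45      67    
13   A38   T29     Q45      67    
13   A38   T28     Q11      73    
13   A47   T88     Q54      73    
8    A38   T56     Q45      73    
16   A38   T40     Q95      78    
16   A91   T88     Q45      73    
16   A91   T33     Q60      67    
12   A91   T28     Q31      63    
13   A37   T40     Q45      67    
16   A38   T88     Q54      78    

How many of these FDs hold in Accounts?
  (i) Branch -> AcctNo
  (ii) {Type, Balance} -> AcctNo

0

(i) Branch -> AcctNo: Branch=T40: 3 rows → AcctNo takes values {78, 67} — violation; Branch=T28: 3 rows → AcctNo takes values {67, 73, 63} — violation; Branch=T88: 3 rows → AcctNo takes values {73, 78} — violation — fails.
(ii) {Type, Balance} -> AcctNo: (Type=A38, Balance=Q45): 2 rows → AcctNo takes values {67, 73} — violation — fails.
None of the 2 dependencies hold.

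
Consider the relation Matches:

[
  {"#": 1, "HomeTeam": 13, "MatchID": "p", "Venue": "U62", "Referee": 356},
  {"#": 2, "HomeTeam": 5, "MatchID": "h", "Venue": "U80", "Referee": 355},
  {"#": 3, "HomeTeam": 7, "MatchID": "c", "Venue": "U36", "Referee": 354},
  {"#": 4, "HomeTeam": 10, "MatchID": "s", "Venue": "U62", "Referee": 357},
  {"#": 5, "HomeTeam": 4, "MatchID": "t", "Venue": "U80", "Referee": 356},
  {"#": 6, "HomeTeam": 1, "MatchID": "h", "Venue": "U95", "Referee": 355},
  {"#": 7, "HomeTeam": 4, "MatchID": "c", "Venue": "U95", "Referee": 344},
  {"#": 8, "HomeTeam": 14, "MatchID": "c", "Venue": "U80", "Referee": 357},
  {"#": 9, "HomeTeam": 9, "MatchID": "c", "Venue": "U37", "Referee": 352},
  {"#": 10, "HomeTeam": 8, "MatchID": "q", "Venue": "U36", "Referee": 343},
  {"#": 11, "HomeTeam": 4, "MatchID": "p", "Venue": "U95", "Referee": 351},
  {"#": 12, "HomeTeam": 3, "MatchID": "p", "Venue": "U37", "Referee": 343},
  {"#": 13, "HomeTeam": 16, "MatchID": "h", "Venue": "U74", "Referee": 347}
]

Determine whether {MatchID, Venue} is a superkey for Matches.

Yes

All 13 rows have distinct {MatchID, Venue} values, so {MatchID, Venue} → (all attributes) holds and {MatchID, Venue} is a superkey.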